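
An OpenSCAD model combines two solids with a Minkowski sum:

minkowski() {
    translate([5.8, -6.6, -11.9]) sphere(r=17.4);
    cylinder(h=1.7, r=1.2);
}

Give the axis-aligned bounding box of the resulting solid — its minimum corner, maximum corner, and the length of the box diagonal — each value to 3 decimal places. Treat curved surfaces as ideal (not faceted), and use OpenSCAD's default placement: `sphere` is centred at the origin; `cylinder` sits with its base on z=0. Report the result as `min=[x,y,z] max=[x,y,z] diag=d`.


min=[-12.800,-25.200,-29.300] max=[24.400,12.000,7.200] diag=64.031

A = translate([5.8, -6.6, -11.9]) sphere(r=17.4) → bbox [-11.6,-24,-29.3] .. [23.2,10.8,5.5]
B = cylinder(h=1.7, r=1.2) → bbox [-1.2,-1.2,0] .. [1.2,1.2,1.7]
lo = A.lo+B.lo = [-11.6-1.2, -24-1.2, -29.3+0] = [-12.800,-25.200,-29.300]
hi = A.hi+B.hi = [23.2+1.2, 10.8+1.2, 5.5+1.7] = [24.400,12.000,7.200]
diag = √(37.2²+37.2²+36.5²) = √4099.93 = 64.031


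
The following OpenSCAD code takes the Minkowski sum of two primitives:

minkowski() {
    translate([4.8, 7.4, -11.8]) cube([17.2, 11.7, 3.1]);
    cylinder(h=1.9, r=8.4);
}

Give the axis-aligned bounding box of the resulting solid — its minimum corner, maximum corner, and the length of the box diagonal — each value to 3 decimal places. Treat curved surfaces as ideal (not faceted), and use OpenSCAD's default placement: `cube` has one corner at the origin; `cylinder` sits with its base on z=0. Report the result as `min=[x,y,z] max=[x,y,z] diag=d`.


A = translate([4.8, 7.4, -11.8]) cube([17.2, 11.7, 3.1]) → bbox [4.8,7.4,-11.8] .. [22,19.1,-8.7]
B = cylinder(h=1.9, r=8.4) → bbox [-8.4,-8.4,0] .. [8.4,8.4,1.9]
lo = A.lo+B.lo = [4.8-8.4, 7.4-8.4, -11.8+0] = [-3.600,-1.000,-11.800]
hi = A.hi+B.hi = [22+8.4, 19.1+8.4, -8.7+1.9] = [30.400,27.500,-6.800]
diag = √(34²+28.5²+5²) = √1993.25 = 44.646

min=[-3.600,-1.000,-11.800] max=[30.400,27.500,-6.800] diag=44.646


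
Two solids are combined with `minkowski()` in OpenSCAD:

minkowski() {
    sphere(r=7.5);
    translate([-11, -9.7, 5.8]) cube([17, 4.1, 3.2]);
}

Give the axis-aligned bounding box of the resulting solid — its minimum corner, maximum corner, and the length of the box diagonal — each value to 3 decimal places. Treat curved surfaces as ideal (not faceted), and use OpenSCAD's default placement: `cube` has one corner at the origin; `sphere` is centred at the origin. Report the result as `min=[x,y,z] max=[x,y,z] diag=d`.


min=[-18.500,-17.200,-1.700] max=[13.500,1.900,16.500] diag=41.473

A = translate([-11, -9.7, 5.8]) cube([17, 4.1, 3.2]) → bbox [-11,-9.7,5.8] .. [6,-5.6,9]
B = sphere(r=7.5) → bbox [-7.5,-7.5,-7.5] .. [7.5,7.5,7.5]
lo = A.lo+B.lo = [-11-7.5, -9.7-7.5, 5.8-7.5] = [-18.500,-17.200,-1.700]
hi = A.hi+B.hi = [6+7.5, -5.6+7.5, 9+7.5] = [13.500,1.900,16.500]
diag = √(32²+19.1²+18.2²) = √1720.05 = 41.473


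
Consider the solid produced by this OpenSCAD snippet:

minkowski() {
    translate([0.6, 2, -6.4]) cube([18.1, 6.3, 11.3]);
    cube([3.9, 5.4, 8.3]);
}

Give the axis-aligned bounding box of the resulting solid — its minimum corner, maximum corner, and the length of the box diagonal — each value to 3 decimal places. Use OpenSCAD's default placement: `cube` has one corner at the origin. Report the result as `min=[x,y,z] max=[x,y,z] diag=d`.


min=[0.600,2.000,-6.400] max=[22.600,13.700,13.200] diag=31.703

A = translate([0.6, 2, -6.4]) cube([18.1, 6.3, 11.3]) → bbox [0.6,2,-6.4] .. [18.7,8.3,4.9]
B = cube([3.9, 5.4, 8.3]) → bbox [0,0,0] .. [3.9,5.4,8.3]
lo = A.lo+B.lo = [0.6+0, 2+0, -6.4+0] = [0.600,2.000,-6.400]
hi = A.hi+B.hi = [18.7+3.9, 8.3+5.4, 4.9+8.3] = [22.600,13.700,13.200]
diag = √(22²+11.7²+19.6²) = √1005.05 = 31.703


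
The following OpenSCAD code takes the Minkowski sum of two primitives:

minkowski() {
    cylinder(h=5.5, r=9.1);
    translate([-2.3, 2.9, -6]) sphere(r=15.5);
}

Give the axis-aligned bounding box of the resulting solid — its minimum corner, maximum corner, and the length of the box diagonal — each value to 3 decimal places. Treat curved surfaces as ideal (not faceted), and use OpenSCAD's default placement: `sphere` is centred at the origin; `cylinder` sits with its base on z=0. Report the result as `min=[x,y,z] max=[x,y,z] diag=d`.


A = translate([-2.3, 2.9, -6]) sphere(r=15.5) → bbox [-17.8,-12.6,-21.5] .. [13.2,18.4,9.5]
B = cylinder(h=5.5, r=9.1) → bbox [-9.1,-9.1,0] .. [9.1,9.1,5.5]
lo = A.lo+B.lo = [-17.8-9.1, -12.6-9.1, -21.5+0] = [-26.900,-21.700,-21.500]
hi = A.hi+B.hi = [13.2+9.1, 18.4+9.1, 9.5+5.5] = [22.300,27.500,15.000]
diag = √(49.2²+49.2²+36.5²) = √6173.53 = 78.572

min=[-26.900,-21.700,-21.500] max=[22.300,27.500,15.000] diag=78.572


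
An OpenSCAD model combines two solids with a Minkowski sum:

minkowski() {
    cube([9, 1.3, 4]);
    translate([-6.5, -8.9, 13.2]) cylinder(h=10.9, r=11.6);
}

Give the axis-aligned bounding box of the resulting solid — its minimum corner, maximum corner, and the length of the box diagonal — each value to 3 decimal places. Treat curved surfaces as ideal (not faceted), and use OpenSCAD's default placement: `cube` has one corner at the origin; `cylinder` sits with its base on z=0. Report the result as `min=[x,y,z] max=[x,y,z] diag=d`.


A = translate([-6.5, -8.9, 13.2]) cylinder(h=10.9, r=11.6) → bbox [-18.1,-20.5,13.2] .. [5.1,2.7,24.1]
B = cube([9, 1.3, 4]) → bbox [0,0,0] .. [9,1.3,4]
lo = A.lo+B.lo = [-18.1+0, -20.5+0, 13.2+0] = [-18.100,-20.500,13.200]
hi = A.hi+B.hi = [5.1+9, 2.7+1.3, 24.1+4] = [14.100,4.000,28.100]
diag = √(32.2²+24.5²+14.9²) = √1859.1 = 43.117

min=[-18.100,-20.500,13.200] max=[14.100,4.000,28.100] diag=43.117


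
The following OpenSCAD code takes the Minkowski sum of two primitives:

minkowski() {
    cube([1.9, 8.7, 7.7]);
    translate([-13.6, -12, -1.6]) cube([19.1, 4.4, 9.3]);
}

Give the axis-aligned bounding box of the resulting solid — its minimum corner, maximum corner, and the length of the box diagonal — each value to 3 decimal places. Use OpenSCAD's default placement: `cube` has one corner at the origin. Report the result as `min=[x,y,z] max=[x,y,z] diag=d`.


A = translate([-13.6, -12, -1.6]) cube([19.1, 4.4, 9.3]) → bbox [-13.6,-12,-1.6] .. [5.5,-7.6,7.7]
B = cube([1.9, 8.7, 7.7]) → bbox [0,0,0] .. [1.9,8.7,7.7]
lo = A.lo+B.lo = [-13.6+0, -12+0, -1.6+0] = [-13.600,-12.000,-1.600]
hi = A.hi+B.hi = [5.5+1.9, -7.6+8.7, 7.7+7.7] = [7.400,1.100,15.400]
diag = √(21²+13.1²+17²) = √901.61 = 30.027

min=[-13.600,-12.000,-1.600] max=[7.400,1.100,15.400] diag=30.027


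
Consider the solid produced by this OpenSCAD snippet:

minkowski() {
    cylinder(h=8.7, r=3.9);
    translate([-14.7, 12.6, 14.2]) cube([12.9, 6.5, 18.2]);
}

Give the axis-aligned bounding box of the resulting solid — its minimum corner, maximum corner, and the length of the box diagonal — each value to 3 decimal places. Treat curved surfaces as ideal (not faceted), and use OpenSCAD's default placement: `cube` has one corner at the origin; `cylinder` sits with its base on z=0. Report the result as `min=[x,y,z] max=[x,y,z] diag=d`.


min=[-18.600,8.700,14.200] max=[2.100,23.000,41.100] diag=36.832

A = translate([-14.7, 12.6, 14.2]) cube([12.9, 6.5, 18.2]) → bbox [-14.7,12.6,14.2] .. [-1.8,19.1,32.4]
B = cylinder(h=8.7, r=3.9) → bbox [-3.9,-3.9,0] .. [3.9,3.9,8.7]
lo = A.lo+B.lo = [-14.7-3.9, 12.6-3.9, 14.2+0] = [-18.600,8.700,14.200]
hi = A.hi+B.hi = [-1.8+3.9, 19.1+3.9, 32.4+8.7] = [2.100,23.000,41.100]
diag = √(20.7²+14.3²+26.9²) = √1356.59 = 36.832


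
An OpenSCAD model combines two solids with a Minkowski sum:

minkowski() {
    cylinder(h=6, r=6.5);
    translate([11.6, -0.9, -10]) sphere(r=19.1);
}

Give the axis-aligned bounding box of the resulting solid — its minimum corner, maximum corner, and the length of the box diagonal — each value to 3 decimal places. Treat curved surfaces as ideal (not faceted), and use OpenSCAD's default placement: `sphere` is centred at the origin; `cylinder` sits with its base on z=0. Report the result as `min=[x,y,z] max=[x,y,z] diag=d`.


A = translate([11.6, -0.9, -10]) sphere(r=19.1) → bbox [-7.5,-20,-29.1] .. [30.7,18.2,9.1]
B = cylinder(h=6, r=6.5) → bbox [-6.5,-6.5,0] .. [6.5,6.5,6]
lo = A.lo+B.lo = [-7.5-6.5, -20-6.5, -29.1+0] = [-14.000,-26.500,-29.100]
hi = A.hi+B.hi = [30.7+6.5, 18.2+6.5, 9.1+6] = [37.200,24.700,15.100]
diag = √(51.2²+51.2²+44.2²) = √7196.52 = 84.832

min=[-14.000,-26.500,-29.100] max=[37.200,24.700,15.100] diag=84.832


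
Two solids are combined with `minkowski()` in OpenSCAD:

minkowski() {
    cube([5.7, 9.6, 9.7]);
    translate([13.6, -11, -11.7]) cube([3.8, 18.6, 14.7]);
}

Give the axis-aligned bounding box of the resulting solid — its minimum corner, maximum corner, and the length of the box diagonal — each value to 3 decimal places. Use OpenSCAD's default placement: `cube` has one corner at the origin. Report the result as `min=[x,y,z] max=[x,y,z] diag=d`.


A = translate([13.6, -11, -11.7]) cube([3.8, 18.6, 14.7]) → bbox [13.6,-11,-11.7] .. [17.4,7.6,3]
B = cube([5.7, 9.6, 9.7]) → bbox [0,0,0] .. [5.7,9.6,9.7]
lo = A.lo+B.lo = [13.6+0, -11+0, -11.7+0] = [13.600,-11.000,-11.700]
hi = A.hi+B.hi = [17.4+5.7, 7.6+9.6, 3+9.7] = [23.100,17.200,12.700]
diag = √(9.5²+28.2²+24.4²) = √1480.85 = 38.482

min=[13.600,-11.000,-11.700] max=[23.100,17.200,12.700] diag=38.482


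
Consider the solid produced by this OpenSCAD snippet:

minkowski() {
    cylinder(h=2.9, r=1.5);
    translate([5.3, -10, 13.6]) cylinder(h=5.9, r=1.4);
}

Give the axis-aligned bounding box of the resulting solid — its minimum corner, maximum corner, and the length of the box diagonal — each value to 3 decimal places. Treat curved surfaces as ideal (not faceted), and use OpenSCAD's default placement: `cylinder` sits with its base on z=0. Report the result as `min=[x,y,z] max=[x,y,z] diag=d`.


A = translate([5.3, -10, 13.6]) cylinder(h=5.9, r=1.4) → bbox [3.9,-11.4,13.6] .. [6.7,-8.6,19.5]
B = cylinder(h=2.9, r=1.5) → bbox [-1.5,-1.5,0] .. [1.5,1.5,2.9]
lo = A.lo+B.lo = [3.9-1.5, -11.4-1.5, 13.6+0] = [2.400,-12.900,13.600]
hi = A.hi+B.hi = [6.7+1.5, -8.6+1.5, 19.5+2.9] = [8.200,-7.100,22.400]
diag = √(5.8²+5.8²+8.8²) = √144.72 = 12.030

min=[2.400,-12.900,13.600] max=[8.200,-7.100,22.400] diag=12.030


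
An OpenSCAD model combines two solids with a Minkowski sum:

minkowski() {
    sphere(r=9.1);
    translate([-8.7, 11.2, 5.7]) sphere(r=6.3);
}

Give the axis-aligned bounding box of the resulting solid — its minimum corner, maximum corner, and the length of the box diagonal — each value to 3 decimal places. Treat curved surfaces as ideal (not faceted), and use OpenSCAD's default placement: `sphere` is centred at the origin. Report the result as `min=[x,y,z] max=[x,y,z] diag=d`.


A = translate([-8.7, 11.2, 5.7]) sphere(r=6.3) → bbox [-15,4.9,-0.6] .. [-2.4,17.5,12]
B = sphere(r=9.1) → bbox [-9.1,-9.1,-9.1] .. [9.1,9.1,9.1]
lo = A.lo+B.lo = [-15-9.1, 4.9-9.1, -0.6-9.1] = [-24.100,-4.200,-9.700]
hi = A.hi+B.hi = [-2.4+9.1, 17.5+9.1, 12+9.1] = [6.700,26.600,21.100]
diag = √(30.8²+30.8²+30.8²) = √2845.92 = 53.347

min=[-24.100,-4.200,-9.700] max=[6.700,26.600,21.100] diag=53.347


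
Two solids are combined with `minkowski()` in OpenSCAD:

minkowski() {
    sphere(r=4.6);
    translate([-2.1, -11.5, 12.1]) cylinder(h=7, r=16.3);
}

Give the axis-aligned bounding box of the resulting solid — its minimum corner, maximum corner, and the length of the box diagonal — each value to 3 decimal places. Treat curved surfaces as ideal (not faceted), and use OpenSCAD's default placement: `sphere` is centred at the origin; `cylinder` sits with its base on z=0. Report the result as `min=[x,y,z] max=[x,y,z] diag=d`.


min=[-23.000,-32.400,7.500] max=[18.800,9.400,23.700] diag=61.294

A = translate([-2.1, -11.5, 12.1]) cylinder(h=7, r=16.3) → bbox [-18.4,-27.8,12.1] .. [14.2,4.8,19.1]
B = sphere(r=4.6) → bbox [-4.6,-4.6,-4.6] .. [4.6,4.6,4.6]
lo = A.lo+B.lo = [-18.4-4.6, -27.8-4.6, 12.1-4.6] = [-23.000,-32.400,7.500]
hi = A.hi+B.hi = [14.2+4.6, 4.8+4.6, 19.1+4.6] = [18.800,9.400,23.700]
diag = √(41.8²+41.8²+16.2²) = √3756.92 = 61.294


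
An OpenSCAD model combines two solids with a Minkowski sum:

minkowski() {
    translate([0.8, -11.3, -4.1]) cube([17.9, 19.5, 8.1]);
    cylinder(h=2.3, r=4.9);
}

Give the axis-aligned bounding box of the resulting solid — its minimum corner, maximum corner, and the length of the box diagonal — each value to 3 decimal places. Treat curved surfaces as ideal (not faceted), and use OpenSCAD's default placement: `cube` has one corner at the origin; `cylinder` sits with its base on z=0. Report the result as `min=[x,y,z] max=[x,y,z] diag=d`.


min=[-4.100,-16.200,-4.100] max=[23.600,13.100,6.300] diag=41.641

A = translate([0.8, -11.3, -4.1]) cube([17.9, 19.5, 8.1]) → bbox [0.8,-11.3,-4.1] .. [18.7,8.2,4]
B = cylinder(h=2.3, r=4.9) → bbox [-4.9,-4.9,0] .. [4.9,4.9,2.3]
lo = A.lo+B.lo = [0.8-4.9, -11.3-4.9, -4.1+0] = [-4.100,-16.200,-4.100]
hi = A.hi+B.hi = [18.7+4.9, 8.2+4.9, 4+2.3] = [23.600,13.100,6.300]
diag = √(27.7²+29.3²+10.4²) = √1733.94 = 41.641


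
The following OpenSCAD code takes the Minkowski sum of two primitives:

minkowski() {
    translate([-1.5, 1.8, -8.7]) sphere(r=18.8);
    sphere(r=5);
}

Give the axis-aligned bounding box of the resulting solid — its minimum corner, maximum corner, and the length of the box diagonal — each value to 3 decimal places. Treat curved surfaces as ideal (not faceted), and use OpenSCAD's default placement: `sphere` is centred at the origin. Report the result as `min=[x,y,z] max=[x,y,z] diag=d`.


min=[-25.300,-22.000,-32.500] max=[22.300,25.600,15.100] diag=82.446

A = translate([-1.5, 1.8, -8.7]) sphere(r=18.8) → bbox [-20.3,-17,-27.5] .. [17.3,20.6,10.1]
B = sphere(r=5) → bbox [-5,-5,-5] .. [5,5,5]
lo = A.lo+B.lo = [-20.3-5, -17-5, -27.5-5] = [-25.300,-22.000,-32.500]
hi = A.hi+B.hi = [17.3+5, 20.6+5, 10.1+5] = [22.300,25.600,15.100]
diag = √(47.6²+47.6²+47.6²) = √6797.28 = 82.446


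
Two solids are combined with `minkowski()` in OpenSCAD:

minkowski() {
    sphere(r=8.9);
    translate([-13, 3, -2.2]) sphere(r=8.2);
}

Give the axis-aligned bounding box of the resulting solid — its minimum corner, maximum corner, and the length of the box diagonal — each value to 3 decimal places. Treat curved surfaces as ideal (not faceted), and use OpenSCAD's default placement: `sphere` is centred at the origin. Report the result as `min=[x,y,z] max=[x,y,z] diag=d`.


min=[-30.100,-14.100,-19.300] max=[4.100,20.100,14.900] diag=59.236

A = translate([-13, 3, -2.2]) sphere(r=8.2) → bbox [-21.2,-5.2,-10.4] .. [-4.8,11.2,6]
B = sphere(r=8.9) → bbox [-8.9,-8.9,-8.9] .. [8.9,8.9,8.9]
lo = A.lo+B.lo = [-21.2-8.9, -5.2-8.9, -10.4-8.9] = [-30.100,-14.100,-19.300]
hi = A.hi+B.hi = [-4.8+8.9, 11.2+8.9, 6+8.9] = [4.100,20.100,14.900]
diag = √(34.2²+34.2²+34.2²) = √3508.92 = 59.236


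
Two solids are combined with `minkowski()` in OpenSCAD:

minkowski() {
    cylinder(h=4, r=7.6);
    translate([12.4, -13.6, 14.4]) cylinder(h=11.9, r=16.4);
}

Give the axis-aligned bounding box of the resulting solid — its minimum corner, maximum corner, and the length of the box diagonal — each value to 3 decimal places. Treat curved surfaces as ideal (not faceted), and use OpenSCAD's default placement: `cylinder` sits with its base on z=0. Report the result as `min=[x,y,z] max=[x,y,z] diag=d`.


A = translate([12.4, -13.6, 14.4]) cylinder(h=11.9, r=16.4) → bbox [-4,-30,14.4] .. [28.8,2.8,26.3]
B = cylinder(h=4, r=7.6) → bbox [-7.6,-7.6,0] .. [7.6,7.6,4]
lo = A.lo+B.lo = [-4-7.6, -30-7.6, 14.4+0] = [-11.600,-37.600,14.400]
hi = A.hi+B.hi = [28.8+7.6, 2.8+7.6, 26.3+4] = [36.400,10.400,30.300]
diag = √(48²+48²+15.9²) = √4860.81 = 69.720

min=[-11.600,-37.600,14.400] max=[36.400,10.400,30.300] diag=69.720


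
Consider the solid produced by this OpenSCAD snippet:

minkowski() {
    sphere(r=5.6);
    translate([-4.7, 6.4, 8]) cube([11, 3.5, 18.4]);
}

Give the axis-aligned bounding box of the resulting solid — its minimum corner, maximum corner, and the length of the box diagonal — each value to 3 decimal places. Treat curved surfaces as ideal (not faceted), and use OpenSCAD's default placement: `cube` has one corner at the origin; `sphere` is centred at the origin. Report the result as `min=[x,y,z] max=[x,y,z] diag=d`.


min=[-10.300,0.800,2.400] max=[11.900,15.500,32.000] diag=39.813

A = translate([-4.7, 6.4, 8]) cube([11, 3.5, 18.4]) → bbox [-4.7,6.4,8] .. [6.3,9.9,26.4]
B = sphere(r=5.6) → bbox [-5.6,-5.6,-5.6] .. [5.6,5.6,5.6]
lo = A.lo+B.lo = [-4.7-5.6, 6.4-5.6, 8-5.6] = [-10.300,0.800,2.400]
hi = A.hi+B.hi = [6.3+5.6, 9.9+5.6, 26.4+5.6] = [11.900,15.500,32.000]
diag = √(22.2²+14.7²+29.6²) = √1585.09 = 39.813


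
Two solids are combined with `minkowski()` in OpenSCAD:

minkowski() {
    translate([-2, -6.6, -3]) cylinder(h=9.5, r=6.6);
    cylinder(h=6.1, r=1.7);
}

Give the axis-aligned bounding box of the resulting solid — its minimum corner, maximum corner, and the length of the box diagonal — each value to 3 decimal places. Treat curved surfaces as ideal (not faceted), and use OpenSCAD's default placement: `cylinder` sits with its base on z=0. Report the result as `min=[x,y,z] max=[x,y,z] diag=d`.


min=[-10.300,-14.900,-3.000] max=[6.300,1.700,12.600] diag=28.187

A = translate([-2, -6.6, -3]) cylinder(h=9.5, r=6.6) → bbox [-8.6,-13.2,-3] .. [4.6,0,6.5]
B = cylinder(h=6.1, r=1.7) → bbox [-1.7,-1.7,0] .. [1.7,1.7,6.1]
lo = A.lo+B.lo = [-8.6-1.7, -13.2-1.7, -3+0] = [-10.300,-14.900,-3.000]
hi = A.hi+B.hi = [4.6+1.7, 0+1.7, 6.5+6.1] = [6.300,1.700,12.600]
diag = √(16.6²+16.6²+15.6²) = √794.48 = 28.187


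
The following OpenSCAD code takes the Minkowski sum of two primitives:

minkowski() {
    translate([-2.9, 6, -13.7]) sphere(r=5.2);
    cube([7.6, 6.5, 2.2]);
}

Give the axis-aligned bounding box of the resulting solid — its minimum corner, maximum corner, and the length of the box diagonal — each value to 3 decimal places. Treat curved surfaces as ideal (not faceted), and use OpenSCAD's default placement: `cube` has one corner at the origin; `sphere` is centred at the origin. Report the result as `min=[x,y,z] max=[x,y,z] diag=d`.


min=[-8.100,0.800,-18.900] max=[9.900,17.700,-6.300] diag=27.719

A = translate([-2.9, 6, -13.7]) sphere(r=5.2) → bbox [-8.1,0.8,-18.9] .. [2.3,11.2,-8.5]
B = cube([7.6, 6.5, 2.2]) → bbox [0,0,0] .. [7.6,6.5,2.2]
lo = A.lo+B.lo = [-8.1+0, 0.8+0, -18.9+0] = [-8.100,0.800,-18.900]
hi = A.hi+B.hi = [2.3+7.6, 11.2+6.5, -8.5+2.2] = [9.900,17.700,-6.300]
diag = √(18²+16.9²+12.6²) = √768.37 = 27.719


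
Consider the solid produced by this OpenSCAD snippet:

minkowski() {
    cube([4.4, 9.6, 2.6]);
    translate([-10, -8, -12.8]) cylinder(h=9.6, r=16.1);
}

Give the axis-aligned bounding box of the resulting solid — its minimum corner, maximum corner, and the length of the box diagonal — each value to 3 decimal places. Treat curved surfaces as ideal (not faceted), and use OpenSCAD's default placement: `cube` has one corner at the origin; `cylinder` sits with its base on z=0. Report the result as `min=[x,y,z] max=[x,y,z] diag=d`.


A = translate([-10, -8, -12.8]) cylinder(h=9.6, r=16.1) → bbox [-26.1,-24.1,-12.8] .. [6.1,8.1,-3.2]
B = cube([4.4, 9.6, 2.6]) → bbox [0,0,0] .. [4.4,9.6,2.6]
lo = A.lo+B.lo = [-26.1+0, -24.1+0, -12.8+0] = [-26.100,-24.100,-12.800]
hi = A.hi+B.hi = [6.1+4.4, 8.1+9.6, -3.2+2.6] = [10.500,17.700,-0.600]
diag = √(36.6²+41.8²+12.2²) = √3235.64 = 56.883

min=[-26.100,-24.100,-12.800] max=[10.500,17.700,-0.600] diag=56.883


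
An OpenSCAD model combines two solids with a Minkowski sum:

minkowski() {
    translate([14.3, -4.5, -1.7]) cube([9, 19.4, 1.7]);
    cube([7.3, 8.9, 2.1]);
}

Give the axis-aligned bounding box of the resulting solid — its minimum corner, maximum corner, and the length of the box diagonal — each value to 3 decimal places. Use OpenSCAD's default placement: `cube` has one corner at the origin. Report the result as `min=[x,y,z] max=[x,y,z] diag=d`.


A = translate([14.3, -4.5, -1.7]) cube([9, 19.4, 1.7]) → bbox [14.3,-4.5,-1.7] .. [23.3,14.9,0]
B = cube([7.3, 8.9, 2.1]) → bbox [0,0,0] .. [7.3,8.9,2.1]
lo = A.lo+B.lo = [14.3+0, -4.5+0, -1.7+0] = [14.300,-4.500,-1.700]
hi = A.hi+B.hi = [23.3+7.3, 14.9+8.9, 0+2.1] = [30.600,23.800,2.100]
diag = √(16.3²+28.3²+3.8²) = √1081.02 = 32.879

min=[14.300,-4.500,-1.700] max=[30.600,23.800,2.100] diag=32.879


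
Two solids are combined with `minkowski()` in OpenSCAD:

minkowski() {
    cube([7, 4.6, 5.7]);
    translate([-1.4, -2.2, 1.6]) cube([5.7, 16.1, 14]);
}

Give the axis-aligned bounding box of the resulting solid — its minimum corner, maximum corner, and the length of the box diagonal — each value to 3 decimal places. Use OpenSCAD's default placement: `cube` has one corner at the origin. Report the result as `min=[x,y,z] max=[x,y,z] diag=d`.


A = translate([-1.4, -2.2, 1.6]) cube([5.7, 16.1, 14]) → bbox [-1.4,-2.2,1.6] .. [4.3,13.9,15.6]
B = cube([7, 4.6, 5.7]) → bbox [0,0,0] .. [7,4.6,5.7]
lo = A.lo+B.lo = [-1.4+0, -2.2+0, 1.6+0] = [-1.400,-2.200,1.600]
hi = A.hi+B.hi = [4.3+7, 13.9+4.6, 15.6+5.7] = [11.300,18.500,21.300]
diag = √(12.7²+20.7²+19.7²) = √977.87 = 31.271

min=[-1.400,-2.200,1.600] max=[11.300,18.500,21.300] diag=31.271


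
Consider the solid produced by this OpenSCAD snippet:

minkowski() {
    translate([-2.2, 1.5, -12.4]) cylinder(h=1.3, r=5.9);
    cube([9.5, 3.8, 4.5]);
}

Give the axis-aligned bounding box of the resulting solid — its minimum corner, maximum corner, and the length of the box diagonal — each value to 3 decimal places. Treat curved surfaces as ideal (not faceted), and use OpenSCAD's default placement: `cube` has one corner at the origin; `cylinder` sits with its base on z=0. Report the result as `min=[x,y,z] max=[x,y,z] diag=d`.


min=[-8.100,-4.400,-12.400] max=[13.200,11.200,-6.600] diag=27.031

A = translate([-2.2, 1.5, -12.4]) cylinder(h=1.3, r=5.9) → bbox [-8.1,-4.4,-12.4] .. [3.7,7.4,-11.1]
B = cube([9.5, 3.8, 4.5]) → bbox [0,0,0] .. [9.5,3.8,4.5]
lo = A.lo+B.lo = [-8.1+0, -4.4+0, -12.4+0] = [-8.100,-4.400,-12.400]
hi = A.hi+B.hi = [3.7+9.5, 7.4+3.8, -11.1+4.5] = [13.200,11.200,-6.600]
diag = √(21.3²+15.6²+5.8²) = √730.69 = 27.031


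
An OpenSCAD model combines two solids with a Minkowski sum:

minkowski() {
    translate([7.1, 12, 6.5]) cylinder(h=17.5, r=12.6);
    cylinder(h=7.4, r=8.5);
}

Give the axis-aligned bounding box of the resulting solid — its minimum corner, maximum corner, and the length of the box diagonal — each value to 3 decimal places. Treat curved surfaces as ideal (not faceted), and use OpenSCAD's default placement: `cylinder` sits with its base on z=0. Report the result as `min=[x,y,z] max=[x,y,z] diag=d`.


min=[-14.000,-9.100,6.500] max=[28.200,33.100,31.400] diag=64.666

A = translate([7.1, 12, 6.5]) cylinder(h=17.5, r=12.6) → bbox [-5.5,-0.6,6.5] .. [19.7,24.6,24]
B = cylinder(h=7.4, r=8.5) → bbox [-8.5,-8.5,0] .. [8.5,8.5,7.4]
lo = A.lo+B.lo = [-5.5-8.5, -0.6-8.5, 6.5+0] = [-14.000,-9.100,6.500]
hi = A.hi+B.hi = [19.7+8.5, 24.6+8.5, 24+7.4] = [28.200,33.100,31.400]
diag = √(42.2²+42.2²+24.9²) = √4181.69 = 64.666


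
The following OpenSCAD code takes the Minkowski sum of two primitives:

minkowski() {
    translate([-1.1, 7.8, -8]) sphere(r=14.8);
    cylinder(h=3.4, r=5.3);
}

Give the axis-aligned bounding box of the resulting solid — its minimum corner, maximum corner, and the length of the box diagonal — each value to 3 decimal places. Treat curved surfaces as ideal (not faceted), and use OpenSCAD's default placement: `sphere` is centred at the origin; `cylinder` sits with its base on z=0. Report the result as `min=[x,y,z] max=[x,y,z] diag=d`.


A = translate([-1.1, 7.8, -8]) sphere(r=14.8) → bbox [-15.9,-7,-22.8] .. [13.7,22.6,6.8]
B = cylinder(h=3.4, r=5.3) → bbox [-5.3,-5.3,0] .. [5.3,5.3,3.4]
lo = A.lo+B.lo = [-15.9-5.3, -7-5.3, -22.8+0] = [-21.200,-12.300,-22.800]
hi = A.hi+B.hi = [13.7+5.3, 22.6+5.3, 6.8+3.4] = [19.000,27.900,10.200]
diag = √(40.2²+40.2²+33²) = √4321.08 = 65.735

min=[-21.200,-12.300,-22.800] max=[19.000,27.900,10.200] diag=65.735


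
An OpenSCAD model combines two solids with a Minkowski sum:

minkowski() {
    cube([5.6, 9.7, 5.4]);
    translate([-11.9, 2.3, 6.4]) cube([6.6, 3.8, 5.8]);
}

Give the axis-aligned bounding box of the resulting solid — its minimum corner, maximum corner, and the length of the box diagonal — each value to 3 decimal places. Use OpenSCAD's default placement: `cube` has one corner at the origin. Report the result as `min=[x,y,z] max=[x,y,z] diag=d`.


min=[-11.900,2.300,6.400] max=[0.300,15.800,17.600] diag=21.367

A = translate([-11.9, 2.3, 6.4]) cube([6.6, 3.8, 5.8]) → bbox [-11.9,2.3,6.4] .. [-5.3,6.1,12.2]
B = cube([5.6, 9.7, 5.4]) → bbox [0,0,0] .. [5.6,9.7,5.4]
lo = A.lo+B.lo = [-11.9+0, 2.3+0, 6.4+0] = [-11.900,2.300,6.400]
hi = A.hi+B.hi = [-5.3+5.6, 6.1+9.7, 12.2+5.4] = [0.300,15.800,17.600]
diag = √(12.2²+13.5²+11.2²) = √456.53 = 21.367


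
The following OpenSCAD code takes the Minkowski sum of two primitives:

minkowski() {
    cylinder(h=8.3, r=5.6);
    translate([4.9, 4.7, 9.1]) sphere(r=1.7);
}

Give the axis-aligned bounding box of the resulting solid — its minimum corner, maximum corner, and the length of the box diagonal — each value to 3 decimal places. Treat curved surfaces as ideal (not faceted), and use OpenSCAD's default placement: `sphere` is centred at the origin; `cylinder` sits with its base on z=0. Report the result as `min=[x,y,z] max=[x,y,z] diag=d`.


min=[-2.400,-2.600,7.400] max=[12.200,12.000,19.100] diag=23.732

A = translate([4.9, 4.7, 9.1]) sphere(r=1.7) → bbox [3.2,3,7.4] .. [6.6,6.4,10.8]
B = cylinder(h=8.3, r=5.6) → bbox [-5.6,-5.6,0] .. [5.6,5.6,8.3]
lo = A.lo+B.lo = [3.2-5.6, 3-5.6, 7.4+0] = [-2.400,-2.600,7.400]
hi = A.hi+B.hi = [6.6+5.6, 6.4+5.6, 10.8+8.3] = [12.200,12.000,19.100]
diag = √(14.6²+14.6²+11.7²) = √563.21 = 23.732


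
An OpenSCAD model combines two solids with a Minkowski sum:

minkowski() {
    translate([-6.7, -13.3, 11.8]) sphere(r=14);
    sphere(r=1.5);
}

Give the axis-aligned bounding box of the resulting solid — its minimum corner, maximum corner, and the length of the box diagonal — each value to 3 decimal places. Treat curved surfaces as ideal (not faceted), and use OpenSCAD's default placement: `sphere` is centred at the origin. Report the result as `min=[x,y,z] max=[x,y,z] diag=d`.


min=[-22.200,-28.800,-3.700] max=[8.800,2.200,27.300] diag=53.694

A = translate([-6.7, -13.3, 11.8]) sphere(r=14) → bbox [-20.7,-27.3,-2.2] .. [7.3,0.7,25.8]
B = sphere(r=1.5) → bbox [-1.5,-1.5,-1.5] .. [1.5,1.5,1.5]
lo = A.lo+B.lo = [-20.7-1.5, -27.3-1.5, -2.2-1.5] = [-22.200,-28.800,-3.700]
hi = A.hi+B.hi = [7.3+1.5, 0.7+1.5, 25.8+1.5] = [8.800,2.200,27.300]
diag = √(31²+31²+31²) = √2883 = 53.694


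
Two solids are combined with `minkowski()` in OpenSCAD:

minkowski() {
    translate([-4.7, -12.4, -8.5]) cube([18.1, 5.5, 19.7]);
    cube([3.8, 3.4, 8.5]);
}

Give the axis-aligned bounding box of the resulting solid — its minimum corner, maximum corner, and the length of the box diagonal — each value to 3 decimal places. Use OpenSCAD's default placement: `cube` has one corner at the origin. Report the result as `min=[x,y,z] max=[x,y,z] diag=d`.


min=[-4.700,-12.400,-8.500] max=[17.200,-3.500,19.700] diag=36.798

A = translate([-4.7, -12.4, -8.5]) cube([18.1, 5.5, 19.7]) → bbox [-4.7,-12.4,-8.5] .. [13.4,-6.9,11.2]
B = cube([3.8, 3.4, 8.5]) → bbox [0,0,0] .. [3.8,3.4,8.5]
lo = A.lo+B.lo = [-4.7+0, -12.4+0, -8.5+0] = [-4.700,-12.400,-8.500]
hi = A.hi+B.hi = [13.4+3.8, -6.9+3.4, 11.2+8.5] = [17.200,-3.500,19.700]
diag = √(21.9²+8.9²+28.2²) = √1354.06 = 36.798


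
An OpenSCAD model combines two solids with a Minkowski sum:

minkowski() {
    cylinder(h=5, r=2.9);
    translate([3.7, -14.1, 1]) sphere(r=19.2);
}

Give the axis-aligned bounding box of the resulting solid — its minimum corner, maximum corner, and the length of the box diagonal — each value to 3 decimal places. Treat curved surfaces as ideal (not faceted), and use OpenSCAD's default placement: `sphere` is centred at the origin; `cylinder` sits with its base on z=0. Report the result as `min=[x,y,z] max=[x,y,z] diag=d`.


min=[-18.400,-36.200,-18.200] max=[25.800,8.000,25.200] diag=76.098

A = translate([3.7, -14.1, 1]) sphere(r=19.2) → bbox [-15.5,-33.3,-18.2] .. [22.9,5.1,20.2]
B = cylinder(h=5, r=2.9) → bbox [-2.9,-2.9,0] .. [2.9,2.9,5]
lo = A.lo+B.lo = [-15.5-2.9, -33.3-2.9, -18.2+0] = [-18.400,-36.200,-18.200]
hi = A.hi+B.hi = [22.9+2.9, 5.1+2.9, 20.2+5] = [25.800,8.000,25.200]
diag = √(44.2²+44.2²+43.4²) = √5790.84 = 76.098


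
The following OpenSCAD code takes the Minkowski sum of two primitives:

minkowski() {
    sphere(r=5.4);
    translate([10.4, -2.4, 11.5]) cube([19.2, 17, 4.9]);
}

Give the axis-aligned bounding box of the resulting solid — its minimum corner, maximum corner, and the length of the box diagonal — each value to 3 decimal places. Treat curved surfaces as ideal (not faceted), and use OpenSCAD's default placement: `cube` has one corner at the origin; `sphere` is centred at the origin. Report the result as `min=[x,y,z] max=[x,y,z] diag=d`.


min=[5.000,-7.800,6.100] max=[35.000,20.000,21.800] diag=43.810

A = translate([10.4, -2.4, 11.5]) cube([19.2, 17, 4.9]) → bbox [10.4,-2.4,11.5] .. [29.6,14.6,16.4]
B = sphere(r=5.4) → bbox [-5.4,-5.4,-5.4] .. [5.4,5.4,5.4]
lo = A.lo+B.lo = [10.4-5.4, -2.4-5.4, 11.5-5.4] = [5.000,-7.800,6.100]
hi = A.hi+B.hi = [29.6+5.4, 14.6+5.4, 16.4+5.4] = [35.000,20.000,21.800]
diag = √(30²+27.8²+15.7²) = √1919.33 = 43.810


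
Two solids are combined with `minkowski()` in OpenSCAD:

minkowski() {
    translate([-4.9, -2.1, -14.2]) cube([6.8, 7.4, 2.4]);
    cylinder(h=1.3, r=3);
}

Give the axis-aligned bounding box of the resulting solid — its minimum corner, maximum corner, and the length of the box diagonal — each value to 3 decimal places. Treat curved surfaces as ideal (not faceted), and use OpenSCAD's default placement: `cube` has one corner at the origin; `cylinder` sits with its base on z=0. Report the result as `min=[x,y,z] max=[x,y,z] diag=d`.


A = translate([-4.9, -2.1, -14.2]) cube([6.8, 7.4, 2.4]) → bbox [-4.9,-2.1,-14.2] .. [1.9,5.3,-11.8]
B = cylinder(h=1.3, r=3) → bbox [-3,-3,0] .. [3,3,1.3]
lo = A.lo+B.lo = [-4.9-3, -2.1-3, -14.2+0] = [-7.900,-5.100,-14.200]
hi = A.hi+B.hi = [1.9+3, 5.3+3, -11.8+1.3] = [4.900,8.300,-10.500]
diag = √(12.8²+13.4²+3.7²) = √357.09 = 18.897

min=[-7.900,-5.100,-14.200] max=[4.900,8.300,-10.500] diag=18.897


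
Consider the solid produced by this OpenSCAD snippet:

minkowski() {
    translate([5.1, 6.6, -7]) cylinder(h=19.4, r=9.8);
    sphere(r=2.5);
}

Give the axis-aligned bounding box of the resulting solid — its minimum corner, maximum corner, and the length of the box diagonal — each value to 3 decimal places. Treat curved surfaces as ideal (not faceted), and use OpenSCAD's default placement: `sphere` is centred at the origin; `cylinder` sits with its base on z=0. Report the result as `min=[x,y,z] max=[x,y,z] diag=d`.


A = translate([5.1, 6.6, -7]) cylinder(h=19.4, r=9.8) → bbox [-4.7,-3.2,-7] .. [14.9,16.4,12.4]
B = sphere(r=2.5) → bbox [-2.5,-2.5,-2.5] .. [2.5,2.5,2.5]
lo = A.lo+B.lo = [-4.7-2.5, -3.2-2.5, -7-2.5] = [-7.200,-5.700,-9.500]
hi = A.hi+B.hi = [14.9+2.5, 16.4+2.5, 12.4+2.5] = [17.400,18.900,14.900]
diag = √(24.6²+24.6²+24.4²) = √1805.68 = 42.493

min=[-7.200,-5.700,-9.500] max=[17.400,18.900,14.900] diag=42.493


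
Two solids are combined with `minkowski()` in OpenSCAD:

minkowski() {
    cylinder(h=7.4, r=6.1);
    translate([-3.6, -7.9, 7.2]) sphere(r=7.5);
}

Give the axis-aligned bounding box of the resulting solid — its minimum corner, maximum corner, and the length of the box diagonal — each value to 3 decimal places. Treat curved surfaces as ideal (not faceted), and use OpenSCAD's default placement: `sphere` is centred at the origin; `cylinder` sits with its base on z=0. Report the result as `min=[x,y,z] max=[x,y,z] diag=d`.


min=[-17.200,-21.500,-0.300] max=[10.000,5.700,22.100] diag=44.513

A = translate([-3.6, -7.9, 7.2]) sphere(r=7.5) → bbox [-11.1,-15.4,-0.3] .. [3.9,-0.4,14.7]
B = cylinder(h=7.4, r=6.1) → bbox [-6.1,-6.1,0] .. [6.1,6.1,7.4]
lo = A.lo+B.lo = [-11.1-6.1, -15.4-6.1, -0.3+0] = [-17.200,-21.500,-0.300]
hi = A.hi+B.hi = [3.9+6.1, -0.4+6.1, 14.7+7.4] = [10.000,5.700,22.100]
diag = √(27.2²+27.2²+22.4²) = √1981.44 = 44.513


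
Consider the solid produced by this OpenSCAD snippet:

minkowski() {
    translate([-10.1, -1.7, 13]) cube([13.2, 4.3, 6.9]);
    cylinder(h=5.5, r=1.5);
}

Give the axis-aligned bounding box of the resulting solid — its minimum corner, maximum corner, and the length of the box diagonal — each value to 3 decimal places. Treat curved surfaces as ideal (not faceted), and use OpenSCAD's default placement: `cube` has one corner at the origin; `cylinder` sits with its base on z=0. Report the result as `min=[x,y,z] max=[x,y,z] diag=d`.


min=[-11.600,-3.200,13.000] max=[4.600,4.100,25.400] diag=21.668

A = translate([-10.1, -1.7, 13]) cube([13.2, 4.3, 6.9]) → bbox [-10.1,-1.7,13] .. [3.1,2.6,19.9]
B = cylinder(h=5.5, r=1.5) → bbox [-1.5,-1.5,0] .. [1.5,1.5,5.5]
lo = A.lo+B.lo = [-10.1-1.5, -1.7-1.5, 13+0] = [-11.600,-3.200,13.000]
hi = A.hi+B.hi = [3.1+1.5, 2.6+1.5, 19.9+5.5] = [4.600,4.100,25.400]
diag = √(16.2²+7.3²+12.4²) = √469.49 = 21.668


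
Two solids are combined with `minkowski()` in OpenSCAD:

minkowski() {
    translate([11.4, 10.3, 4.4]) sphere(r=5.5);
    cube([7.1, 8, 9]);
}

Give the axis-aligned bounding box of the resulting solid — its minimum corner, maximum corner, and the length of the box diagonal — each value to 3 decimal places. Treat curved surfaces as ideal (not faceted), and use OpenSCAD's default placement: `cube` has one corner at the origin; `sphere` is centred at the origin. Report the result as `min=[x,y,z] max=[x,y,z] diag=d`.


A = translate([11.4, 10.3, 4.4]) sphere(r=5.5) → bbox [5.9,4.8,-1.1] .. [16.9,15.8,9.9]
B = cube([7.1, 8, 9]) → bbox [0,0,0] .. [7.1,8,9]
lo = A.lo+B.lo = [5.9+0, 4.8+0, -1.1+0] = [5.900,4.800,-1.100]
hi = A.hi+B.hi = [16.9+7.1, 15.8+8, 9.9+9] = [24.000,23.800,18.900]
diag = √(18.1²+19²+20²) = √1088.61 = 32.994

min=[5.900,4.800,-1.100] max=[24.000,23.800,18.900] diag=32.994


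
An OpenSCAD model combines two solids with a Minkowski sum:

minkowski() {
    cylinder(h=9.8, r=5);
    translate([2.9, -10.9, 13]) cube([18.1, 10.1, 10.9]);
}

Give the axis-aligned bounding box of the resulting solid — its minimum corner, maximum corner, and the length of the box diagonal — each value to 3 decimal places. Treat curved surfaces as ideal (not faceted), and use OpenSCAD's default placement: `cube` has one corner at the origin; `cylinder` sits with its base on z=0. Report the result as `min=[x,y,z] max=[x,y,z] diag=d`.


A = translate([2.9, -10.9, 13]) cube([18.1, 10.1, 10.9]) → bbox [2.9,-10.9,13] .. [21,-0.8,23.9]
B = cylinder(h=9.8, r=5) → bbox [-5,-5,0] .. [5,5,9.8]
lo = A.lo+B.lo = [2.9-5, -10.9-5, 13+0] = [-2.100,-15.900,13.000]
hi = A.hi+B.hi = [21+5, -0.8+5, 23.9+9.8] = [26.000,4.200,33.700]
diag = √(28.1²+20.1²+20.7²) = √1622.11 = 40.275

min=[-2.100,-15.900,13.000] max=[26.000,4.200,33.700] diag=40.275


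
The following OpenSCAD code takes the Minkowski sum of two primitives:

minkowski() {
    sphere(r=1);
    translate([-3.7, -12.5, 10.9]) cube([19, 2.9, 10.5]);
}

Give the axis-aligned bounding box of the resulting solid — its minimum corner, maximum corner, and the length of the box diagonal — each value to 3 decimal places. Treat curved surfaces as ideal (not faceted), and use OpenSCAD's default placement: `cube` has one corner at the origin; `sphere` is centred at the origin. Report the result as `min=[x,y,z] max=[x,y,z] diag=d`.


A = translate([-3.7, -12.5, 10.9]) cube([19, 2.9, 10.5]) → bbox [-3.7,-12.5,10.9] .. [15.3,-9.6,21.4]
B = sphere(r=1) → bbox [-1,-1,-1] .. [1,1,1]
lo = A.lo+B.lo = [-3.7-1, -12.5-1, 10.9-1] = [-4.700,-13.500,9.900]
hi = A.hi+B.hi = [15.3+1, -9.6+1, 21.4+1] = [16.300,-8.600,22.400]
diag = √(21²+4.9²+12.5²) = √621.26 = 24.925

min=[-4.700,-13.500,9.900] max=[16.300,-8.600,22.400] diag=24.925


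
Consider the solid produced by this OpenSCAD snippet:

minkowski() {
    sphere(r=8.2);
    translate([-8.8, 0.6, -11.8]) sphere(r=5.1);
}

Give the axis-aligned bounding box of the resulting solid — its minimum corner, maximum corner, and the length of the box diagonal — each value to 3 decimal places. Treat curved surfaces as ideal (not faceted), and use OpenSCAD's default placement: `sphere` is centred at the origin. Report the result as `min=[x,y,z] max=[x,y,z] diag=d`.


min=[-22.100,-12.700,-25.100] max=[4.500,13.900,1.500] diag=46.073

A = translate([-8.8, 0.6, -11.8]) sphere(r=5.1) → bbox [-13.9,-4.5,-16.9] .. [-3.7,5.7,-6.7]
B = sphere(r=8.2) → bbox [-8.2,-8.2,-8.2] .. [8.2,8.2,8.2]
lo = A.lo+B.lo = [-13.9-8.2, -4.5-8.2, -16.9-8.2] = [-22.100,-12.700,-25.100]
hi = A.hi+B.hi = [-3.7+8.2, 5.7+8.2, -6.7+8.2] = [4.500,13.900,1.500]
diag = √(26.6²+26.6²+26.6²) = √2122.68 = 46.073


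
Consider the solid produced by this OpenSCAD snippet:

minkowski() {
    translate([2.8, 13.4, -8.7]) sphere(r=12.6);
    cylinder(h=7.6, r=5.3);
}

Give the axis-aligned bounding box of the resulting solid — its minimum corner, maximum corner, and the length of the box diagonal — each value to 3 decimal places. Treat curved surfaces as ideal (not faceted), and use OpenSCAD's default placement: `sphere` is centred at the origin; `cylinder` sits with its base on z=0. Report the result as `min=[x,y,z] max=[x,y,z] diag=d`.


A = translate([2.8, 13.4, -8.7]) sphere(r=12.6) → bbox [-9.8,0.8,-21.3] .. [15.4,26,3.9]
B = cylinder(h=7.6, r=5.3) → bbox [-5.3,-5.3,0] .. [5.3,5.3,7.6]
lo = A.lo+B.lo = [-9.8-5.3, 0.8-5.3, -21.3+0] = [-15.100,-4.500,-21.300]
hi = A.hi+B.hi = [15.4+5.3, 26+5.3, 3.9+7.6] = [20.700,31.300,11.500]
diag = √(35.8²+35.8²+32.8²) = √3639.12 = 60.325

min=[-15.100,-4.500,-21.300] max=[20.700,31.300,11.500] diag=60.325


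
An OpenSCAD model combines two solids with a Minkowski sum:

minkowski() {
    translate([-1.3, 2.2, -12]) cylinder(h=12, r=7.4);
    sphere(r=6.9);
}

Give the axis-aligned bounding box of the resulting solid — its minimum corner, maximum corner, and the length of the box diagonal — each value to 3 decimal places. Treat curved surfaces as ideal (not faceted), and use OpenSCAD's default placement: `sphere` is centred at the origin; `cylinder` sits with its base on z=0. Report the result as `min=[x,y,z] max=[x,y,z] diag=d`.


min=[-15.600,-12.100,-18.900] max=[13.000,16.500,6.900] diag=47.975

A = translate([-1.3, 2.2, -12]) cylinder(h=12, r=7.4) → bbox [-8.7,-5.2,-12] .. [6.1,9.6,0]
B = sphere(r=6.9) → bbox [-6.9,-6.9,-6.9] .. [6.9,6.9,6.9]
lo = A.lo+B.lo = [-8.7-6.9, -5.2-6.9, -12-6.9] = [-15.600,-12.100,-18.900]
hi = A.hi+B.hi = [6.1+6.9, 9.6+6.9, 0+6.9] = [13.000,16.500,6.900]
diag = √(28.6²+28.6²+25.8²) = √2301.56 = 47.975


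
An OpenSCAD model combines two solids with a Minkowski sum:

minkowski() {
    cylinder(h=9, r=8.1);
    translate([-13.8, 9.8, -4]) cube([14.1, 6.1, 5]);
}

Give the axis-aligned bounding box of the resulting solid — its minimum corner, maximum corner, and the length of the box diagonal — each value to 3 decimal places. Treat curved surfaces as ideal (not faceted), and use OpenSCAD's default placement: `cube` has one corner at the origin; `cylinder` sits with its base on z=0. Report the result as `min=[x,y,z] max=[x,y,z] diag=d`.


A = translate([-13.8, 9.8, -4]) cube([14.1, 6.1, 5]) → bbox [-13.8,9.8,-4] .. [0.3,15.9,1]
B = cylinder(h=9, r=8.1) → bbox [-8.1,-8.1,0] .. [8.1,8.1,9]
lo = A.lo+B.lo = [-13.8-8.1, 9.8-8.1, -4+0] = [-21.900,1.700,-4.000]
hi = A.hi+B.hi = [0.3+8.1, 15.9+8.1, 1+9] = [8.400,24.000,10.000]
diag = √(30.3²+22.3²+14²) = √1611.38 = 40.142

min=[-21.900,1.700,-4.000] max=[8.400,24.000,10.000] diag=40.142
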